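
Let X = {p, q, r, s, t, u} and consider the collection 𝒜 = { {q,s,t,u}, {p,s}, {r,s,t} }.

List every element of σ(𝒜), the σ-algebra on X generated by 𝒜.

Initial family (5 sets): { {}, {p,s}, {r,s,t}, {q,s,t,u}, X }.
Pass 1 adds 6:
  {p,r}  = ᶜ of {q,s,t,u}
  {p,q,u}  = ᶜ of {r,s,t}
  {p,r,s,t}  = {r,s,t} ∪ {p,s}
  {q,r,t,u}  = ᶜ of {p,s}
  {p,q,s,t,u}  = {q,s,t,u} ∪ {p,s}
  {q,r,s,t,u}  = {r,s,t} ∪ {q,s,t,u}
  — 11 sets.
Pass 2 adds 7:
  {p}  = ᶜ of {q,r,s,t,u}
  {r}  = ᶜ of {p,q,s,t,u}
  {q,u}  = ᶜ of {p,r,s,t}
  {p,r,s}  = {p,s} ∪ {p,r}
  {p,q,r,u}  = {p,r} ∪ {p,q,u}
  {p,q,s,u}  = {p,s} ∪ {p,q,u}
  {p,q,r,t,u}  = {p,r} ∪ {q,r,t,u}
  — 18 sets.
Pass 3. New:
  {s}  = ᶜ of {p,q,r,t,u}
  {r,t}  = ᶜ of {p,q,s,u}
  {s,t}  = ᶜ of {p,q,r,u}
  {q,r,u}  = {r} ∪ {q,u}
  {q,t,u}  = ᶜ of {p,r,s}
  {p,q,r,s,u}  = {r} ∪ {p,q,s,u}
  — 24 sets.
Pass 4: +7 →
  {t}  = ᶜ of {p,q,r,s,u}
  {r,s}  = {r} ∪ {s}
  {p,r,t}  = {p} ∪ {r,t}
  {p,s,t}  = ᶜ of {q,r,u}
  {q,s,u}  = {q,u} ∪ {s}
  {p,q,t,u}  = {p} ∪ {q,t,u}
  {q,r,s,u}  = {q,r,u} ∪ {s}
  — 31 sets.
Pass 5: +1 →
  {p,t}  = ᶜ of {q,r,s,u}
  — 32 sets.
Pass 6: stable.

|σ(𝒜)| = 32.  σ(𝒜) = { {}, {p}, {r}, {s}, {t}, {p,r}, {p,s}, {p,t}, {q,u}, {r,s}, {r,t}, {s,t}, {p,q,u}, {p,r,s}, {p,r,t}, {p,s,t}, {q,r,u}, {q,s,u}, {q,t,u}, {r,s,t}, {p,q,r,u}, {p,q,s,u}, {p,q,t,u}, {p,r,s,t}, {q,r,s,u}, {q,r,t,u}, {q,s,t,u}, {p,q,r,s,u}, {p,q,r,t,u}, {p,q,s,t,u}, {q,r,s,t,u}, X }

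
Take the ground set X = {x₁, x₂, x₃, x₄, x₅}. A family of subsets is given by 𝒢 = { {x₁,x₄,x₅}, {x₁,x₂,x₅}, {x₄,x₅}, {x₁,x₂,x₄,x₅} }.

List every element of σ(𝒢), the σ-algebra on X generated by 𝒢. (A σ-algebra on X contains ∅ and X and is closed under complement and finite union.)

Seed the family with 𝒢 together with ∅ and X: { ∅, {x₄,x₅}, {x₁,x₂,x₅}, {x₁,x₄,x₅}, {x₁,x₂,x₄,x₅}, X }.
Step 1: +4 →
  {x₃}  = complement {x₁,x₂,x₄,x₅}
  {x₂,x₃}  = complement {x₁,x₄,x₅}
  {x₃,x₄}  = complement {x₁,x₂,x₅}
  {x₁,x₂,x₃}  = complement {x₄,x₅}
Step 2. New:
  {x₂,x₃,x₄}  = {x₃,x₄} ∪ {x₂,x₃}
  {x₃,x₄,x₅}  = {x₃,x₄} ∪ {x₄,x₅}
  {x₁,x₂,x₃,x₄}  = {x₃,x₄} ∪ {x₁,x₂,x₃}
  {x₁,x₂,x₃,x₅}  = {x₁,x₂,x₃} ∪ {x₁,x₂,x₅}
  {x₁,x₃,x₄,x₅}  = {x₁,x₄,x₅} ∪ {x₃,x₄}
  {x₂,x₃,x₄,x₅}  = {x₄,x₅} ∪ {x₂,x₃}
Step 3: +6 →
  {x₁}  = complement {x₂,x₃,x₄,x₅}
  {x₂}  = complement {x₁,x₃,x₄,x₅}
  {x₄}  = complement {x₁,x₂,x₃,x₅}
  {x₅}  = complement {x₁,x₂,x₃,x₄}
  {x₁,x₂}  = complement {x₃,x₄,x₅}
  {x₁,x₅}  = complement {x₂,x₃,x₄}
Step 4: 10 new —
  {x₁,x₃}  = {x₃} ∪ {x₁}
  {x₁,x₄}  = {x₄} ∪ {x₁}
  {x₂,x₄}  = {x₂} ∪ {x₄}
  {x₂,x₅}  = {x₂} ∪ {x₅}
  {x₃,x₅}  = {x₅} ∪ {x₃}
  {x₁,x₂,x₄}  = {x₁,x₂} ∪ {x₄}
  {x₁,x₃,x₄}  = {x₃,x₄} ∪ {x₁}
  {x₁,x₃,x₅}  = {x₃} ∪ {x₁,x₅}
  {x₂,x₃,x₅}  = {x₅} ∪ {x₂,x₃}
  {x₂,x₄,x₅}  = {x₂} ∪ {x₄,x₅}
Step 5: stable.

|σ(𝒢)| = 32.  σ(𝒢) = { ∅, {x₁}, {x₂}, {x₃}, {x₄}, {x₅}, {x₁,x₂}, {x₁,x₃}, {x₁,x₄}, {x₁,x₅}, {x₂,x₃}, {x₂,x₄}, {x₂,x₅}, {x₃,x₄}, {x₃,x₅}, {x₄,x₅}, {x₁,x₂,x₃}, {x₁,x₂,x₄}, {x₁,x₂,x₅}, {x₁,x₃,x₄}, {x₁,x₃,x₅}, {x₁,x₄,x₅}, {x₂,x₃,x₄}, {x₂,x₃,x₅}, {x₂,x₄,x₅}, {x₃,x₄,x₅}, {x₁,x₂,x₃,x₄}, {x₁,x₂,x₃,x₅}, {x₁,x₂,x₄,x₅}, {x₁,x₃,x₄,x₅}, {x₂,x₃,x₄,x₅}, X }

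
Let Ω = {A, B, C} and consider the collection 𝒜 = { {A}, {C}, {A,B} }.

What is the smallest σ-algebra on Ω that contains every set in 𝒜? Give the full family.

Begin from { {}, {A}, {C}, {A,B}, Ω } (that is, 𝒜 plus ∅ and Ω).
Round 1 (2 new):
  {A,C}  = {C} ∪ {A}
  {B,C}  = ᶜ of {A}
  (now 7)
Round 2 adds 1:
  {B}  = ᶜ of {A,C}
  (now 8)
After Round 3 the family is unchanged; done.

Therefore σ(𝒜) = { {}, {A}, {B}, {C}, {A,B}, {A,C}, {B,C}, Ω } (|σ(𝒜)| = 8).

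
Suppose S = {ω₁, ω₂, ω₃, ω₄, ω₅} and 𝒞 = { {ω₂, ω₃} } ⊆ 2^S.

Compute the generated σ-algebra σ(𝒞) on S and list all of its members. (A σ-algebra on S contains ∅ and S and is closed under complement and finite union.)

|σ(𝒞)| = 4.  σ(𝒞) = { ∅, {ω₂, ω₃}, {ω₁, ω₄, ω₅}, S }

Working:
Begin from { ∅, {ω₂, ω₃}, S } (that is, 𝒞 plus ∅ and S).
Iteration 1 (1 new):
  {ω₁, ω₄, ω₅}  = ᶜ of {ω₂, ω₃}
  [4 total]
After Iteration 2 the family is unchanged; done.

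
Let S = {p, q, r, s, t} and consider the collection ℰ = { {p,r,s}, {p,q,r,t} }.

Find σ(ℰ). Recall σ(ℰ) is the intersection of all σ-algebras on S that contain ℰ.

Initial family (4 sets): { {}, {p,r,s}, {p,q,r,t}, S }.
Pass 1 adds 2:
  {s}  = ᶜ of {p,q,r,t}
  {q,t}  = ᶜ of {p,r,s}
  [6 total]
Pass 2: +1 →
  {q,s,t}  = {q,t} ∪ {s}
  [7 total]
Pass 3 (1 new):
  {p,r}  = ᶜ of {q,s,t}
  [8 total]
Pass 4: stable.

|σ(ℰ)| = 8.  σ(ℰ) = { {}, {s}, {p,r}, {q,t}, {p,r,s}, {q,s,t}, {p,q,r,t}, S }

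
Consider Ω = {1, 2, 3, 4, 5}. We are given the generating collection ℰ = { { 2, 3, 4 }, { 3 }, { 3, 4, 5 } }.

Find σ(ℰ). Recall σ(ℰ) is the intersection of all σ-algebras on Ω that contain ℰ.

Initial family (5 sets): { ∅, { 3 }, { 2, 3, 4 }, { 3, 4, 5 }, Ω }.
Round 1: +4 →
  { 1, 2 }  = { 3, 4, 5 }ᶜ
  { 1, 5 }  = { 2, 3, 4 }ᶜ
  { 1, 2, 4, 5 }  = { 3 }ᶜ
  { 2, 3, 4, 5 }  = { 3, 4, 5 } ∪ { 2, 3, 4 }
  (now 9)
Round 2: 6 new —
  { 1 }  = { 2, 3, 4, 5 }ᶜ
  { 1, 2, 3 }  = { 1, 2 } ∪ { 3 }
  { 1, 2, 5 }  = { 1, 2 } ∪ { 1, 5 }
  { 1, 3, 5 }  = { 3 } ∪ { 1, 5 }
  { 1, 2, 3, 4 }  = { 2, 3, 4 } ∪ { 1, 2 }
  { 1, 3, 4, 5 }  = { 3, 4, 5 } ∪ { 1, 5 }
  (now 15)
Round 3 (7 new):
  { 2 }  = { 1, 3, 4, 5 }ᶜ
  { 5 }  = { 1, 2, 3, 4 }ᶜ
  { 1, 3 }  = { 3 } ∪ { 1 }
  { 2, 4 }  = { 1, 3, 5 }ᶜ
  { 3, 4 }  = { 1, 2, 5 }ᶜ
  { 4, 5 }  = { 1, 2, 3 }ᶜ
  { 1, 2, 3, 5 }  = { 3 } ∪ { 1, 2, 5 }
  (now 22)
Round 4. New:
  { 4 }  = { 1, 2, 3, 5 }ᶜ
  { 2, 3 }  = { 2 } ∪ { 3 }
  { 2, 5 }  = { 2 } ∪ { 5 }
  { 3, 5 }  = { 5 } ∪ { 3 }
  { 1, 2, 4 }  = { 2, 4 } ∪ { 1, 2 }
  { 1, 3, 4 }  = { 3, 4 } ∪ { 1, 3 }
  { 1, 4, 5 }  = { 4, 5 } ∪ { 1, 5 }
  { 2, 4, 5 }  = { 1, 3 }ᶜ
  (now 30)
Round 5: +2 →
  { 1, 4 }  = { 4 } ∪ { 1 }
  { 2, 3, 5 }  = { 2, 5 } ∪ { 3 }
  (now 32)
Round 6: stable.

Therefore σ(ℰ) = { ∅, { 1 }, { 2 }, { 3 }, { 4 }, { 5 }, { 1, 2 }, { 1, 3 }, { 1, 4 }, { 1, 5 }, { 2, 3 }, { 2, 4 }, { 2, 5 }, { 3, 4 }, { 3, 5 }, { 4, 5 }, { 1, 2, 3 }, { 1, 2, 4 }, { 1, 2, 5 }, { 1, 3, 4 }, { 1, 3, 5 }, { 1, 4, 5 }, { 2, 3, 4 }, { 2, 3, 5 }, { 2, 4, 5 }, { 3, 4, 5 }, { 1, 2, 3, 4 }, { 1, 2, 3, 5 }, { 1, 2, 4, 5 }, { 1, 3, 4, 5 }, { 2, 3, 4, 5 }, Ω } (|σ(ℰ)| = 32).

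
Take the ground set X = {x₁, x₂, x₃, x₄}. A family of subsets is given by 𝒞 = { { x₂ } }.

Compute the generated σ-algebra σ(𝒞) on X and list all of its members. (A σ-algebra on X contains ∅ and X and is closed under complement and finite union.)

Answer: σ(𝒞) = { {  }, { x₂ }, { x₁, x₃, x₄ }, X }

Working:
Start: 𝒞 ∪ {∅, X} = { {  }, { x₂ }, X }.
Round 1: +1 →
  { x₁, x₃, x₄ }  = X∖{ x₂ }
  |family| = 4
Round 2: closed — nothing new.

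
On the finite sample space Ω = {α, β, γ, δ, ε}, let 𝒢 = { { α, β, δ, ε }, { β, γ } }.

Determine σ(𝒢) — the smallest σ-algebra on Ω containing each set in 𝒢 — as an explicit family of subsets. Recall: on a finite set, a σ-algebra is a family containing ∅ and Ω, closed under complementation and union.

|σ(𝒢)| = 8.  σ(𝒢) = { ∅, { β }, { γ }, { β, γ }, { α, δ, ε }, { α, β, δ, ε }, { α, γ, δ, ε }, Ω }

Check:
Start: 𝒢 ∪ {∅, Ω} = { ∅, { β, γ }, { α, β, δ, ε }, Ω }.
Round 1 adds 2:
  { γ }  = complement { α, β, δ, ε }
  { α, δ, ε }  = complement { β, γ }
  |family| = 6
Round 2 adds 1:
  { α, γ, δ, ε }  = { α, δ, ε } ∪ { γ }
  |family| = 7
Round 3: 1 new —
  { β }  = complement { α, γ, δ, ε }
  |family| = 8
Round 4: closed — nothing new.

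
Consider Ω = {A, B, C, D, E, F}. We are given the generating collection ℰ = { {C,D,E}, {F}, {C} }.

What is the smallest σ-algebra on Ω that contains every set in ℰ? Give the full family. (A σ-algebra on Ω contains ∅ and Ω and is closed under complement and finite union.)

Answer: σ(ℰ) = { ∅, {C}, {F}, {A,B}, {C,F}, {D,E}, {A,B,C}, {A,B,F}, {C,D,E}, {D,E,F}, {A,B,C,F}, {A,B,D,E}, {C,D,E,F}, {A,B,C,D,E}, {A,B,D,E,F}, Ω }

Derivation:
Start: ℰ ∪ {∅, Ω} = { ∅, {C}, {F}, {C,D,E}, Ω }.
Round 1 adds 5:
  {C,F}  = {C} ∪ {F}
  {A,B,F}  = complement {C,D,E}
  {C,D,E,F}  = {C,D,E} ∪ {F}
  {A,B,C,D,E}  = complement {F}
  {A,B,D,E,F}  = complement {C}
  (now 10)
Round 2 adds 3:
  {A,B}  = complement {C,D,E,F}
  {A,B,C,F}  = {C} ∪ {A,B,F}
  {A,B,D,E}  = complement {C,F}
  (now 13)
Round 3. New:
  {D,E}  = complement {A,B,C,F}
  {A,B,C}  = {C} ∪ {A,B}
  (now 15)
Round 4 adds 1:
  {D,E,F}  = complement {A,B,C}
  (now 16)
Round 5: already closed under ᶜ and ∪.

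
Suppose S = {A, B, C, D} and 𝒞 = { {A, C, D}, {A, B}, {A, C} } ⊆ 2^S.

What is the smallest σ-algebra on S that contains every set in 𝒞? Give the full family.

σ(𝒞) (16 sets): { {}, {A}, {B}, {C}, {D}, {A, B}, {A, C}, {A, D}, {B, C}, {B, D}, {C, D}, {A, B, C}, {A, B, D}, {A, C, D}, {B, C, D}, S }

Check:
Start: 𝒞 ∪ {∅, S} = { {}, {A, B}, {A, C}, {A, C, D}, S }.
Iteration 1: 4 new —
  {B}  = ᶜ of {A, C, D}
  {B, D}  = ᶜ of {A, C}
  {C, D}  = ᶜ of {A, B}
  {A, B, C}  = {A, B} ∪ {A, C}
  (now 9)
Iteration 2: +3 →
  {D}  = ᶜ of {A, B, C}
  {A, B, D}  = {A, B} ∪ {B, D}
  {B, C, D}  = {C, D} ∪ {B}
  (now 12)
Iteration 3 (2 new):
  {A}  = ᶜ of {B, C, D}
  {C}  = ᶜ of {A, B, D}
  (now 14)
Iteration 4 adds 2:
  {A, D}  = {D} ∪ {A}
  {B, C}  = {C} ∪ {B}
  (now 16)
Iteration 5 adds nothing — fixpoint reached.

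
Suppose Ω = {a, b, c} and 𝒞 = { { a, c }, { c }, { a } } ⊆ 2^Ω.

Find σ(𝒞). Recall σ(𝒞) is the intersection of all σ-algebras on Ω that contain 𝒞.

Begin from { {  }, { a }, { c }, { a, c }, Ω } (that is, 𝒞 plus ∅ and Ω).
Step 1: +3 →
  { b }  = complement { a, c }
  { a, b }  = complement { c }
  { b, c }  = complement { a }
After Step 2 the family is unchanged; done.

Hence σ(𝒞) has 8 members: { {  }, { a }, { b }, { c }, { a, b }, { a, c }, { b, c }, Ω }.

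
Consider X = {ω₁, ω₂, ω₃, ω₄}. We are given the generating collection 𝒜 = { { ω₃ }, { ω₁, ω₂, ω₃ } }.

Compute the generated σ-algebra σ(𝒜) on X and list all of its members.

Take S₀ = 𝒜 ∪ {∅, X} = { {}, { ω₃ }, { ω₁, ω₂, ω₃ }, X }.
Iteration 1: +2 →
  { ω₄ }  = complement { ω₁, ω₂, ω₃ }
  { ω₁, ω₂, ω₄ }  = complement { ω₃ }
  |family| = 6
Iteration 2: 1 new —
  { ω₃, ω₄ }  = { ω₃ } ∪ { ω₄ }
  |family| = 7
Iteration 3 (1 new):
  { ω₁, ω₂ }  = complement { ω₃, ω₄ }
  |family| = 8
After Iteration 4 the family is unchanged; done.

Therefore σ(𝒜) = { {}, { ω₃ }, { ω₄ }, { ω₁, ω₂ }, { ω₃, ω₄ }, { ω₁, ω₂, ω₃ }, { ω₁, ω₂, ω₄ }, X } (|σ(𝒜)| = 8).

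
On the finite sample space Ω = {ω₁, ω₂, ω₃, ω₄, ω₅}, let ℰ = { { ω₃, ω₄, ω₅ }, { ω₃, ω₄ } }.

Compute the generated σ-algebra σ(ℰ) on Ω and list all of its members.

Seed the family with ℰ together with ∅ and Ω: { {  }, { ω₃, ω₄ }, { ω₃, ω₄, ω₅ }, Ω }.
Iteration 1 (2 new):
  { ω₁, ω₂ }  = complement { ω₃, ω₄, ω₅ }
  { ω₁, ω₂, ω₅ }  = complement { ω₃, ω₄ }
  — 6 sets.
Iteration 2: 1 new —
  { ω₁, ω₂, ω₃, ω₄ }  = { ω₃, ω₄ } ∪ { ω₁, ω₂ }
  — 7 sets.
Iteration 3 adds 1:
  { ω₅ }  = complement { ω₁, ω₂, ω₃, ω₄ }
  — 8 sets.
Iteration 4: closed — nothing new.

|σ(ℰ)| = 8.  σ(ℰ) = { {  }, { ω₅ }, { ω₁, ω₂ }, { ω₃, ω₄ }, { ω₁, ω₂, ω₅ }, { ω₃, ω₄, ω₅ }, { ω₁, ω₂, ω₃, ω₄ }, Ω }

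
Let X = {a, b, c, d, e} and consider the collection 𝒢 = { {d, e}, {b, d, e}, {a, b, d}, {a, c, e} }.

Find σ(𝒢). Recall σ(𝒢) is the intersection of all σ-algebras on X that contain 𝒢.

σ(𝒢) (32 sets): { {}, {a}, {b}, {c}, {d}, {e}, {a, b}, {a, c}, {a, d}, {a, e}, {b, c}, {b, d}, {b, e}, {c, d}, {c, e}, {d, e}, {a, b, c}, {a, b, d}, {a, b, e}, {a, c, d}, {a, c, e}, {a, d, e}, {b, c, d}, {b, c, e}, {b, d, e}, {c, d, e}, {a, b, c, d}, {a, b, c, e}, {a, b, d, e}, {a, c, d, e}, {b, c, d, e}, X }

Check:
Seed the family with 𝒢 together with ∅ and X: { {}, {d, e}, {a, b, d}, {a, c, e}, {b, d, e}, X }.
Round 1. New:
  {a, c}  = {b, d, e}ᶜ
  {b, d}  = {a, c, e}ᶜ
  {c, e}  = {a, b, d}ᶜ
  {a, b, c}  = {d, e}ᶜ
  {a, b, d, e}  = {d, e} ∪ {a, b, d}
  {a, c, d, e}  = {d, e} ∪ {a, c, e}
  — 12 sets.
Round 2: 6 new —
  {b}  = {a, c, d, e}ᶜ
  {c}  = {a, b, d, e}ᶜ
  {c, d, e}  = {d, e} ∪ {c, e}
  {a, b, c, d}  = {a, b, c} ∪ {a, b, d}
  {a, b, c, e}  = {a, b, c} ∪ {a, c, e}
  {b, c, d, e}  = {c, e} ∪ {b, d}
  — 18 sets.
Round 3. New:
  {a}  = {b, c, d, e}ᶜ
  {d}  = {a, b, c, e}ᶜ
  {e}  = {a, b, c, d}ᶜ
  {a, b}  = {c, d, e}ᶜ
  {b, c}  = {c} ∪ {b}
  {b, c, d}  = {c} ∪ {b, d}
  {b, c, e}  = {c, e} ∪ {b}
  — 25 sets.
Round 4. New:
  {a, d}  = {b, c, e}ᶜ
  {a, e}  = {b, c, d}ᶜ
  {b, e}  = {b} ∪ {e}
  {c, d}  = {c} ∪ {d}
  {a, b, e}  = {a, b} ∪ {e}
  {a, c, d}  = {a, c} ∪ {d}
  {a, d, e}  = {b, c}ᶜ
  — 32 sets.
Round 5: already closed under ᶜ and ∪.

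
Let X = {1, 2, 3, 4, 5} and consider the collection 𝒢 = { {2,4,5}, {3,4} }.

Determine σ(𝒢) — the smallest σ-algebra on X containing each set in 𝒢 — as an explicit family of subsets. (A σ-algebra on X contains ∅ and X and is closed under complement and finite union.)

σ(𝒢) = { {}, {1}, {3}, {4}, {1,3}, {1,4}, {2,5}, {3,4}, {1,2,5}, {1,3,4}, {2,3,5}, {2,4,5}, {1,2,3,5}, {1,2,4,5}, {2,3,4,5}, X }

Derivation:
Begin from { {}, {3,4}, {2,4,5}, X } (that is, 𝒢 plus ∅ and X).
Round 1: 3 new —
  {1,3}  = X∖{2,4,5}
  {1,2,5}  = X∖{3,4}
  {2,3,4,5}  = {2,4,5} ∪ {3,4}
  (now 7)
Round 2 adds 4:
  {1}  = X∖{2,3,4,5}
  {1,3,4}  = {3,4} ∪ {1,3}
  {1,2,3,5}  = {1,2,5} ∪ {1,3}
  {1,2,4,5}  = {1,2,5} ∪ {2,4,5}
  (now 11)
Round 3 (3 new):
  {3}  = X∖{1,2,4,5}
  {4}  = X∖{1,2,3,5}
  {2,5}  = X∖{1,3,4}
  (now 14)
Round 4. New:
  {1,4}  = {4} ∪ {1}
  {2,3,5}  = {3} ∪ {2,5}
  (now 16)
Round 5: no new sets; the family is a σ-algebra.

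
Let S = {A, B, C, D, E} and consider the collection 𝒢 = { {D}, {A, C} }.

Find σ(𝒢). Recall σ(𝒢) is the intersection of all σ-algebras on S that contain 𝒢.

Seed the family with 𝒢 together with ∅ and S: { ∅, {D}, {A, C}, S }.
Round 1: 3 new —
  {A, C, D}  = {A, C} ∪ {D}
  {B, D, E}  = {A, C}ᶜ
  {A, B, C, E}  = {D}ᶜ
  (now 7)
Round 2: +1 →
  {B, E}  = {A, C, D}ᶜ
  (now 8)
Round 3: closed — nothing new.

|σ(𝒢)| = 8.  σ(𝒢) = { ∅, {D}, {A, C}, {B, E}, {A, C, D}, {B, D, E}, {A, B, C, E}, S }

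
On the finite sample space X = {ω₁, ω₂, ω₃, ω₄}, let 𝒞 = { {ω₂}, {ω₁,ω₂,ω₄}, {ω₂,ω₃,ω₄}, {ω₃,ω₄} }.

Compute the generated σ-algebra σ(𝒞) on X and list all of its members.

Begin from { {}, {ω₂}, {ω₃,ω₄}, {ω₁,ω₂,ω₄}, {ω₂,ω₃,ω₄}, X } (that is, 𝒞 plus ∅ and X).
Pass 1 adds 4:
  {ω₁}  = {ω₂,ω₃,ω₄}ᶜ
  {ω₃}  = {ω₁,ω₂,ω₄}ᶜ
  {ω₁,ω₂}  = {ω₃,ω₄}ᶜ
  {ω₁,ω₃,ω₄}  = {ω₂}ᶜ
  [10 total]
Pass 2 adds 3:
  {ω₁,ω₃}  = {ω₃} ∪ {ω₁}
  {ω₂,ω₃}  = {ω₂} ∪ {ω₃}
  {ω₁,ω₂,ω₃}  = {ω₁,ω₂} ∪ {ω₃}
  [13 total]
Pass 3 (3 new):
  {ω₄}  = {ω₁,ω₂,ω₃}ᶜ
  {ω₁,ω₄}  = {ω₂,ω₃}ᶜ
  {ω₂,ω₄}  = {ω₁,ω₃}ᶜ
  [16 total]
Pass 4: stable.

σ(𝒞) = { {}, {ω₁}, {ω₂}, {ω₃}, {ω₄}, {ω₁,ω₂}, {ω₁,ω₃}, {ω₁,ω₄}, {ω₂,ω₃}, {ω₂,ω₄}, {ω₃,ω₄}, {ω₁,ω₂,ω₃}, {ω₁,ω₂,ω₄}, {ω₁,ω₃,ω₄}, {ω₂,ω₃,ω₄}, X }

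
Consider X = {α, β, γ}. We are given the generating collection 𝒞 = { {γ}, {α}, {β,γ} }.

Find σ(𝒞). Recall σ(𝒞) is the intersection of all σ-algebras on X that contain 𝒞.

σ(𝒞) (8 sets): { ∅, {α}, {β}, {γ}, {α,β}, {α,γ}, {β,γ}, X }

Derivation:
Take S₀ = 𝒞 ∪ {∅, X} = { ∅, {α}, {γ}, {β,γ}, X }.
Round 1. New:
  {α,β}  = X∖{γ}
  {α,γ}  = {γ} ∪ {α}
  (now 7)
Round 2 (1 new):
  {β}  = X∖{α,γ}
  (now 8)
Round 3: already closed under ᶜ and ∪.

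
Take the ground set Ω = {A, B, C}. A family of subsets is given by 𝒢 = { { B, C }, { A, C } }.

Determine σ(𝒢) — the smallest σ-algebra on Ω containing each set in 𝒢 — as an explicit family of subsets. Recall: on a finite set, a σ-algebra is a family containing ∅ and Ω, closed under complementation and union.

Initial family (4 sets): { ∅, { A, C }, { B, C }, Ω }.
Iteration 1 (2 new):
  { A }  = ᶜ of { B, C }
  { B }  = ᶜ of { A, C }
  — 6 sets.
Iteration 2: 1 new —
  { A, B }  = { B } ∪ { A }
  — 7 sets.
Iteration 3. New:
  { C }  = ᶜ of { A, B }
  — 8 sets.
After Iteration 4 the family is unchanged; done.

Therefore σ(𝒢) = { ∅, { A }, { B }, { C }, { A, B }, { A, C }, { B, C }, Ω } (|σ(𝒢)| = 8).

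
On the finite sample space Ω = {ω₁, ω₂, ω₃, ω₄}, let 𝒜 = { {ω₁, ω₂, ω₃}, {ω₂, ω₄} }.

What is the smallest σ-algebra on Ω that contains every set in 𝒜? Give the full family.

σ(𝒜) (8 sets): { {}, {ω₂}, {ω₄}, {ω₁, ω₃}, {ω₂, ω₄}, {ω₁, ω₂, ω₃}, {ω₁, ω₃, ω₄}, Ω }

Check:
Seed the family with 𝒜 together with ∅ and Ω: { {}, {ω₂, ω₄}, {ω₁, ω₂, ω₃}, Ω }.
Pass 1. New:
  {ω₄}  = Ω∖{ω₁, ω₂, ω₃}
  {ω₁, ω₃}  = Ω∖{ω₂, ω₄}
  |family| = 6
Pass 2 (1 new):
  {ω₁, ω₃, ω₄}  = {ω₁, ω₃} ∪ {ω₄}
  |family| = 7
Pass 3 adds 1:
  {ω₂}  = Ω∖{ω₁, ω₃, ω₄}
  |family| = 8
Pass 4: closed — nothing new.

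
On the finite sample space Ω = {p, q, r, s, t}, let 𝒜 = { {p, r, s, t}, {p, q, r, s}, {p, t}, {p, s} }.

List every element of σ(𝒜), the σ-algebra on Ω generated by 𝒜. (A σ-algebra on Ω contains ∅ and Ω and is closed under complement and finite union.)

σ(𝒜) = { {}, {p}, {q}, {r}, {s}, {t}, {p, q}, {p, r}, {p, s}, {p, t}, {q, r}, {q, s}, {q, t}, {r, s}, {r, t}, {s, t}, {p, q, r}, {p, q, s}, {p, q, t}, {p, r, s}, {p, r, t}, {p, s, t}, {q, r, s}, {q, r, t}, {q, s, t}, {r, s, t}, {p, q, r, s}, {p, q, r, t}, {p, q, s, t}, {p, r, s, t}, {q, r, s, t}, Ω }

Working:
Initial family (6 sets): { {}, {p, s}, {p, t}, {p, q, r, s}, {p, r, s, t}, Ω }.
Round 1: +5 →
  {q}  = Ω∖{p, r, s, t}
  {t}  = Ω∖{p, q, r, s}
  {p, s, t}  = {p, s} ∪ {p, t}
  {q, r, s}  = Ω∖{p, t}
  {q, r, t}  = Ω∖{p, s}
  |family| = 11
Round 2 (7 new):
  {q, r}  = Ω∖{p, s, t}
  {q, t}  = {q} ∪ {t}
  {p, q, s}  = {q} ∪ {p, s}
  {p, q, t}  = {q} ∪ {p, t}
  {p, q, r, t}  = {q, r, t} ∪ {p, t}
  {p, q, s, t}  = {p, s, t} ∪ {q}
  {q, r, s, t}  = {q, r, s} ∪ {t}
  |family| = 18
Round 3: +6 →
  {p}  = Ω∖{q, r, s, t}
  {r}  = Ω∖{p, q, s, t}
  {s}  = Ω∖{p, q, r, t}
  {r, s}  = Ω∖{p, q, t}
  {r, t}  = Ω∖{p, q, s}
  {p, r, s}  = Ω∖{q, t}
  |family| = 24
Round 4: +8 →
  {p, q}  = {q} ∪ {p}
  {p, r}  = {r} ∪ {p}
  {q, s}  = {q} ∪ {s}
  {s, t}  = {t} ∪ {s}
  {p, q, r}  = {q, r} ∪ {p}
  {p, r, t}  = {r} ∪ {p, t}
  {q, s, t}  = {q, t} ∪ {s}
  {r, s, t}  = {r, s} ∪ {t}
  |family| = 32
Round 5: no new sets; the family is a σ-algebra.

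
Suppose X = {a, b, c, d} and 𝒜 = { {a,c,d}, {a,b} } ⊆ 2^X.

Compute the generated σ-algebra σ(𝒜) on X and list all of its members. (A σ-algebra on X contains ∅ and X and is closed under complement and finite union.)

Start: 𝒜 ∪ {∅, X} = { {}, {a,b}, {a,c,d}, X }.
Pass 1 (2 new):
  {b}  = X∖{a,c,d}
  {c,d}  = X∖{a,b}
Pass 2: +1 →
  {b,c,d}  = {c,d} ∪ {b}
Pass 3: +1 →
  {a}  = X∖{b,c,d}
Pass 4: no new sets; the family is a σ-algebra.

σ(𝒜) = { {}, {a}, {b}, {a,b}, {c,d}, {a,c,d}, {b,c,d}, X }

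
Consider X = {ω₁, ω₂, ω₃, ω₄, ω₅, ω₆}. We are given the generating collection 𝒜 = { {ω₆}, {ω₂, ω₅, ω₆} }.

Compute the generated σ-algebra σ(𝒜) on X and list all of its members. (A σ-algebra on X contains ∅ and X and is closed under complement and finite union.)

Initial family (4 sets): { ∅, {ω₆}, {ω₂, ω₅, ω₆}, X }.
Round 1 adds 2:
  {ω₁, ω₃, ω₄}  = complement {ω₂, ω₅, ω₆}
  {ω₁, ω₂, ω₃, ω₄, ω₅}  = complement {ω₆}
  |family| = 6
Round 2: +1 →
  {ω₁, ω₃, ω₄, ω₆}  = {ω₁, ω₃, ω₄} ∪ {ω₆}
  |family| = 7
Round 3: 1 new —
  {ω₂, ω₅}  = complement {ω₁, ω₃, ω₄, ω₆}
  |family| = 8
Round 4: stable.

Hence σ(𝒜) has 8 members: { ∅, {ω₆}, {ω₂, ω₅}, {ω₁, ω₃, ω₄}, {ω₂, ω₅, ω₆}, {ω₁, ω₃, ω₄, ω₆}, {ω₁, ω₂, ω₃, ω₄, ω₅}, X }.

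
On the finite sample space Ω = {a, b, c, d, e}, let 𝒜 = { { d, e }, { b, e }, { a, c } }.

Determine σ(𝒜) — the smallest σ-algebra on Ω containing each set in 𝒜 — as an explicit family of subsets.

Take S₀ = 𝒜 ∪ {∅, Ω} = { {}, { a, c }, { b, e }, { d, e }, Ω }.
Iteration 1: 5 new —
  { a, b, c }  = Ω∖{ d, e }
  { a, c, d }  = Ω∖{ b, e }
  { b, d, e }  = Ω∖{ a, c }
  { a, b, c, e }  = { b, e } ∪ { a, c }
  { a, c, d, e }  = { d, e } ∪ { a, c }
  |family| = 10
Iteration 2. New:
  { b }  = Ω∖{ a, c, d, e }
  { d }  = Ω∖{ a, b, c, e }
  { a, b, c, d }  = { a, b, c } ∪ { a, c, d }
  |family| = 13
Iteration 3 adds 2:
  { e }  = Ω∖{ a, b, c, d }
  { b, d }  = { d } ∪ { b }
  |family| = 15
Iteration 4 (1 new):
  { a, c, e }  = Ω∖{ b, d }
  |family| = 16
Iteration 5 adds nothing — fixpoint reached.

|σ(𝒜)| = 16.  σ(𝒜) = { {}, { b }, { d }, { e }, { a, c }, { b, d }, { b, e }, { d, e }, { a, b, c }, { a, c, d }, { a, c, e }, { b, d, e }, { a, b, c, d }, { a, b, c, e }, { a, c, d, e }, Ω }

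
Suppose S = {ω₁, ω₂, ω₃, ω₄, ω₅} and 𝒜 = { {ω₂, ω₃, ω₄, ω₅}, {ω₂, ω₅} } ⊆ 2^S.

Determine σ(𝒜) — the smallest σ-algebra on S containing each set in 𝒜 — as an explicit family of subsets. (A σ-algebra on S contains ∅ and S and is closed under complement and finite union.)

σ(𝒜) (8 sets): { {}, {ω₁}, {ω₂, ω₅}, {ω₃, ω₄}, {ω₁, ω₂, ω₅}, {ω₁, ω₃, ω₄}, {ω₂, ω₃, ω₄, ω₅}, S }

Derivation:
Initial family (4 sets): { {}, {ω₂, ω₅}, {ω₂, ω₃, ω₄, ω₅}, S }.
Step 1 (2 new):
  {ω₁}  = complement {ω₂, ω₃, ω₄, ω₅}
  {ω₁, ω₃, ω₄}  = complement {ω₂, ω₅}
  (now 6)
Step 2: +1 →
  {ω₁, ω₂, ω₅}  = {ω₂, ω₅} ∪ {ω₁}
  (now 7)
Step 3: 1 new —
  {ω₃, ω₄}  = complement {ω₁, ω₂, ω₅}
  (now 8)
Step 4: already closed under ᶜ and ∪.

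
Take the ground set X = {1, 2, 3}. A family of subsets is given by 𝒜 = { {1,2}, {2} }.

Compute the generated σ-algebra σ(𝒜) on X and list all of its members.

Start: 𝒜 ∪ {∅, X} = { {}, {2}, {1,2}, X }.
Iteration 1. New:
  {3}  = {1,2}ᶜ
  {1,3}  = {2}ᶜ
  |family| = 6
Iteration 2: 1 new —
  {2,3}  = {3} ∪ {2}
  |family| = 7
Iteration 3. New:
  {1}  = {2,3}ᶜ
  |family| = 8
Iteration 4: already closed under ᶜ and ∪.

σ(𝒜) = { {}, {1}, {2}, {3}, {1,2}, {1,3}, {2,3}, X }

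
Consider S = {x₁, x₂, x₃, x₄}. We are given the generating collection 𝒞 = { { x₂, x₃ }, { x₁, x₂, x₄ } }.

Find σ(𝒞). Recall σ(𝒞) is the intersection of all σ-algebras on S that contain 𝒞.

σ(𝒞) = { {}, { x₂ }, { x₃ }, { x₁, x₄ }, { x₂, x₃ }, { x₁, x₂, x₄ }, { x₁, x₃, x₄ }, S }

Trace:
Begin from { {}, { x₂, x₃ }, { x₁, x₂, x₄ }, S } (that is, 𝒞 plus ∅ and S).
Step 1. New:
  { x₃ }  = complement { x₁, x₂, x₄ }
  { x₁, x₄ }  = complement { x₂, x₃ }
  [6 total]
Step 2. New:
  { x₁, x₃, x₄ }  = { x₃ } ∪ { x₁, x₄ }
  [7 total]
Step 3: 1 new —
  { x₂ }  = complement { x₁, x₃, x₄ }
  [8 total]
Step 4: already closed under ᶜ and ∪.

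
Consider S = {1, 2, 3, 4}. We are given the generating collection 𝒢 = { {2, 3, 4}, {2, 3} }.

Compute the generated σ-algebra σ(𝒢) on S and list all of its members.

Answer: σ(𝒢) = { {}, {1}, {4}, {1, 4}, {2, 3}, {1, 2, 3}, {2, 3, 4}, S }

Trace:
Begin from { {}, {2, 3}, {2, 3, 4}, S } (that is, 𝒢 plus ∅ and S).
Pass 1 adds 2:
  {1}  = {2, 3, 4}ᶜ
  {1, 4}  = {2, 3}ᶜ
  (now 6)
Pass 2 adds 1:
  {1, 2, 3}  = {2, 3} ∪ {1}
  (now 7)
Pass 3: +1 →
  {4}  = {1, 2, 3}ᶜ
  (now 8)
Pass 4: already closed under ᶜ and ∪.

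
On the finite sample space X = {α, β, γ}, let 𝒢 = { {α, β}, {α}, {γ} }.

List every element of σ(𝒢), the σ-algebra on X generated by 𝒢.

σ(𝒢) = { ∅, {α}, {β}, {γ}, {α, β}, {α, γ}, {β, γ}, X }

Trace:
Take S₀ = 𝒢 ∪ {∅, X} = { ∅, {α}, {γ}, {α, β}, X }.
Pass 1 (2 new):
  {α, γ}  = {γ} ∪ {α}
  {β, γ}  = X∖{α}
  (now 7)
Pass 2 adds 1:
  {β}  = X∖{α, γ}
  (now 8)
Pass 3 adds nothing — fixpoint reached.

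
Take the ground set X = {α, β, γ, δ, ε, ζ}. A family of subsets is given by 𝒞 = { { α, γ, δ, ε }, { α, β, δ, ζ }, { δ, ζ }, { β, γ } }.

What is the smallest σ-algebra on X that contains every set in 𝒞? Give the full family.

Begin from { ∅, { β, γ }, { δ, ζ }, { α, β, δ, ζ }, { α, γ, δ, ε }, X } (that is, 𝒞 plus ∅ and X).
Pass 1: +8 →
  { β, ζ }  = ᶜ of { α, γ, δ, ε }
  { γ, ε }  = ᶜ of { α, β, δ, ζ }
  { α, β, γ, ε }  = ᶜ of { δ, ζ }
  { α, δ, ε, ζ }  = ᶜ of { β, γ }
  { β, γ, δ, ζ }  = { β, γ } ∪ { δ, ζ }
  { α, β, γ, δ, ε }  = { β, γ } ∪ { α, γ, δ, ε }
  { α, β, γ, δ, ζ }  = { α, β, δ, ζ } ∪ { β, γ }
  { α, γ, δ, ε, ζ }  = { α, γ, δ, ε } ∪ { δ, ζ }
Pass 2 (12 new):
  { β }  = ᶜ of { α, γ, δ, ε, ζ }
  { ε }  = ᶜ of { α, β, γ, δ, ζ }
  { ζ }  = ᶜ of { α, β, γ, δ, ε }
  { α, ε }  = ᶜ of { β, γ, δ, ζ }
  { β, γ, ε }  = { β, γ } ∪ { γ, ε }
  { β, γ, ζ }  = { β, ζ } ∪ { β, γ }
  { β, δ, ζ }  = { β, ζ } ∪ { δ, ζ }
  { β, γ, ε, ζ }  = { β, ζ } ∪ { γ, ε }
  { γ, δ, ε, ζ }  = { γ, ε } ∪ { δ, ζ }
  { α, β, γ, ε, ζ }  = { β, ζ } ∪ { α, β, γ, ε }
  { α, β, δ, ε, ζ }  = { α, β, δ, ζ } ∪ { α, δ, ε, ζ }
  { β, γ, δ, ε, ζ }  = { β, γ, δ, ζ } ∪ { γ, ε }
Pass 3 (17 new):
  { α }  = ᶜ of { β, γ, δ, ε, ζ }
  { γ }  = ᶜ of { α, β, δ, ε, ζ }
  { δ }  = ᶜ of { α, β, γ, ε, ζ }
  { α, β }  = ᶜ of { γ, δ, ε, ζ }
  { α, δ }  = ᶜ of { β, γ, ε, ζ }
  { β, ε }  = { β } ∪ { ε }
  { ε, ζ }  = { ζ } ∪ { ε }
  { α, β, ε }  = { β } ∪ { α, ε }
  { α, γ, ε }  = ᶜ of { β, δ, ζ }
  { α, δ, ε }  = ᶜ of { β, γ, ζ }
  { α, δ, ζ }  = ᶜ of { β, γ, ε }
  { α, ε, ζ }  = { α, ε } ∪ { ζ }
  { β, ε, ζ }  = { β, ζ } ∪ { ε }
  { γ, ε, ζ }  = { γ, ε } ∪ { ζ }
  { δ, ε, ζ }  = { δ, ζ } ∪ { ε }
  { α, β, ε, ζ }  = { α, ε } ∪ { β, ζ }
  { β, δ, ε, ζ }  = { β, δ, ζ } ∪ { ε }
Pass 4: 20 new —
  { α, γ }  = ᶜ of { β, δ, ε, ζ }
  { α, ζ }  = { α } ∪ { ζ }
  { β, δ }  = { β } ∪ { δ }
  { γ, δ }  = ᶜ of { α, β, ε, ζ }
  { γ, ζ }  = { γ } ∪ { ζ }
  { δ, ε }  = { δ } ∪ { ε }
  { α, β, γ }  = ᶜ of { δ, ε, ζ }
  { α, β, δ }  = ᶜ of { γ, ε, ζ }
  { α, β, ζ }  = { α, β } ∪ { β, ζ }
  { α, γ, δ }  = ᶜ of { β, ε, ζ }
  { β, γ, δ }  = ᶜ of { α, ε, ζ }
  { β, δ, ε }  = { δ } ∪ { β, ε }
  { γ, δ, ε }  = { γ, ε } ∪ { δ }
  { γ, δ, ζ }  = ᶜ of { α, β, ε }
  { α, β, γ, δ }  = ᶜ of { ε, ζ }
  { α, β, γ, ζ }  = { α, β } ∪ { β, γ, ζ }
  { α, β, δ, ε }  = { β } ∪ { α, δ, ε }
  { α, γ, δ, ζ }  = ᶜ of { β, ε }
  { α, γ, ε, ζ }  = { α, γ, ε } ∪ { α, ε, ζ }
  { β, γ, δ, ε }  = { δ } ∪ { β, γ, ε }
Pass 5 adds 1:
  { α, γ, ζ }  = ᶜ of { β, δ, ε }
Pass 6: no new sets; the family is a σ-algebra.

Hence σ(𝒞) has 64 members: { ∅, { α }, { β }, { γ }, { δ }, { ε }, { ζ }, { α, β }, { α, γ }, { α, δ }, { α, ε }, { α, ζ }, { β, γ }, { β, δ }, { β, ε }, { β, ζ }, { γ, δ }, { γ, ε }, { γ, ζ }, { δ, ε }, { δ, ζ }, { ε, ζ }, { α, β, γ }, { α, β, δ }, { α, β, ε }, { α, β, ζ }, { α, γ, δ }, { α, γ, ε }, { α, γ, ζ }, { α, δ, ε }, { α, δ, ζ }, { α, ε, ζ }, { β, γ, δ }, { β, γ, ε }, { β, γ, ζ }, { β, δ, ε }, { β, δ, ζ }, { β, ε, ζ }, { γ, δ, ε }, { γ, δ, ζ }, { γ, ε, ζ }, { δ, ε, ζ }, { α, β, γ, δ }, { α, β, γ, ε }, { α, β, γ, ζ }, { α, β, δ, ε }, { α, β, δ, ζ }, { α, β, ε, ζ }, { α, γ, δ, ε }, { α, γ, δ, ζ }, { α, γ, ε, ζ }, { α, δ, ε, ζ }, { β, γ, δ, ε }, { β, γ, δ, ζ }, { β, γ, ε, ζ }, { β, δ, ε, ζ }, { γ, δ, ε, ζ }, { α, β, γ, δ, ε }, { α, β, γ, δ, ζ }, { α, β, γ, ε, ζ }, { α, β, δ, ε, ζ }, { α, γ, δ, ε, ζ }, { β, γ, δ, ε, ζ }, X }.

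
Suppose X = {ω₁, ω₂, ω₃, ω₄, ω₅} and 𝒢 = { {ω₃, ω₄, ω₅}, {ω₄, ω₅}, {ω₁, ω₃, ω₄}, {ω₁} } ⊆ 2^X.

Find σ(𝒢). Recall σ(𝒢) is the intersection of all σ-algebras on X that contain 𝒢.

Initial family (6 sets): { ∅, {ω₁}, {ω₄, ω₅}, {ω₁, ω₃, ω₄}, {ω₃, ω₄, ω₅}, X }.
Step 1 (6 new):
  {ω₁, ω₂}  = X∖{ω₃, ω₄, ω₅}
  {ω₂, ω₅}  = X∖{ω₁, ω₃, ω₄}
  {ω₁, ω₂, ω₃}  = X∖{ω₄, ω₅}
  {ω₁, ω₄, ω₅}  = {ω₄, ω₅} ∪ {ω₁}
  {ω₁, ω₃, ω₄, ω₅}  = {ω₄, ω₅} ∪ {ω₁, ω₃, ω₄}
  {ω₂, ω₃, ω₄, ω₅}  = X∖{ω₁}
  |family| = 12
Step 2: 7 new —
  {ω₂}  = X∖{ω₁, ω₃, ω₄, ω₅}
  {ω₂, ω₃}  = X∖{ω₁, ω₄, ω₅}
  {ω₁, ω₂, ω₅}  = {ω₂, ω₅} ∪ {ω₁, ω₂}
  {ω₂, ω₄, ω₅}  = {ω₂, ω₅} ∪ {ω₄, ω₅}
  {ω₁, ω₂, ω₃, ω₄}  = {ω₁, ω₂, ω₃} ∪ {ω₁, ω₃, ω₄}
  {ω₁, ω₂, ω₃, ω₅}  = {ω₂, ω₅} ∪ {ω₁, ω₂, ω₃}
  {ω₁, ω₂, ω₄, ω₅}  = {ω₁, ω₄, ω₅} ∪ {ω₂, ω₅}
  |family| = 19
Step 3: +6 →
  {ω₃}  = X∖{ω₁, ω₂, ω₄, ω₅}
  {ω₄}  = X∖{ω₁, ω₂, ω₃, ω₅}
  {ω₅}  = X∖{ω₁, ω₂, ω₃, ω₄}
  {ω₁, ω₃}  = X∖{ω₂, ω₄, ω₅}
  {ω₃, ω₄}  = X∖{ω₁, ω₂, ω₅}
  {ω₂, ω₃, ω₅}  = {ω₂, ω₅} ∪ {ω₂, ω₃}
  |family| = 25
Step 4 adds 7:
  {ω₁, ω₄}  = X∖{ω₂, ω₃, ω₅}
  {ω₁, ω₅}  = {ω₅} ∪ {ω₁}
  {ω₂, ω₄}  = {ω₂} ∪ {ω₄}
  {ω₃, ω₅}  = {ω₅} ∪ {ω₃}
  {ω₁, ω₂, ω₄}  = {ω₁, ω₂} ∪ {ω₄}
  {ω₁, ω₃, ω₅}  = {ω₅} ∪ {ω₁, ω₃}
  {ω₂, ω₃, ω₄}  = {ω₃, ω₄} ∪ {ω₂}
  |family| = 32
Step 5: no new sets; the family is a σ-algebra.

σ(𝒢) = { ∅, {ω₁}, {ω₂}, {ω₃}, {ω₄}, {ω₅}, {ω₁, ω₂}, {ω₁, ω₃}, {ω₁, ω₄}, {ω₁, ω₅}, {ω₂, ω₃}, {ω₂, ω₄}, {ω₂, ω₅}, {ω₃, ω₄}, {ω₃, ω₅}, {ω₄, ω₅}, {ω₁, ω₂, ω₃}, {ω₁, ω₂, ω₄}, {ω₁, ω₂, ω₅}, {ω₁, ω₃, ω₄}, {ω₁, ω₃, ω₅}, {ω₁, ω₄, ω₅}, {ω₂, ω₃, ω₄}, {ω₂, ω₃, ω₅}, {ω₂, ω₄, ω₅}, {ω₃, ω₄, ω₅}, {ω₁, ω₂, ω₃, ω₄}, {ω₁, ω₂, ω₃, ω₅}, {ω₁, ω₂, ω₄, ω₅}, {ω₁, ω₃, ω₄, ω₅}, {ω₂, ω₃, ω₄, ω₅}, X }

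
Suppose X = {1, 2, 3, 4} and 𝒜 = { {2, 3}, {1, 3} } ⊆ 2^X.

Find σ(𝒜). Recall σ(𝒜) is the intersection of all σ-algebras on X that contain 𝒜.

Initial family (4 sets): { {}, {1, 3}, {2, 3}, X }.
Step 1: +3 →
  {1, 4}  = ᶜ of {2, 3}
  {2, 4}  = ᶜ of {1, 3}
  {1, 2, 3}  = {1, 3} ∪ {2, 3}
Step 2. New:
  {4}  = ᶜ of {1, 2, 3}
  {1, 2, 4}  = {1, 4} ∪ {2, 4}
  {1, 3, 4}  = {1, 4} ∪ {1, 3}
  {2, 3, 4}  = {2, 3} ∪ {2, 4}
Step 3. New:
  {1}  = ᶜ of {2, 3, 4}
  {2}  = ᶜ of {1, 3, 4}
  {3}  = ᶜ of {1, 2, 4}
Step 4. New:
  {1, 2}  = {2} ∪ {1}
  {3, 4}  = {3} ∪ {4}
Step 5: no new sets; the family is a σ-algebra.

Hence σ(𝒜) has 16 members: { {}, {1}, {2}, {3}, {4}, {1, 2}, {1, 3}, {1, 4}, {2, 3}, {2, 4}, {3, 4}, {1, 2, 3}, {1, 2, 4}, {1, 3, 4}, {2, 3, 4}, X }.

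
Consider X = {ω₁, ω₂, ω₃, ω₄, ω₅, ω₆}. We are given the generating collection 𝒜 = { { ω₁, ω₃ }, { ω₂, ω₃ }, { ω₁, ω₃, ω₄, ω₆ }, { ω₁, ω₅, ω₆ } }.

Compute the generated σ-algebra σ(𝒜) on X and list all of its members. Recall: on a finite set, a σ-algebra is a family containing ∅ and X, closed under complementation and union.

σ(𝒜) (64 sets): { ∅, { ω₁ }, { ω₂ }, { ω₃ }, { ω₄ }, { ω₅ }, { ω₆ }, { ω₁, ω₂ }, { ω₁, ω₃ }, { ω₁, ω₄ }, { ω₁, ω₅ }, { ω₁, ω₆ }, { ω₂, ω₃ }, { ω₂, ω₄ }, { ω₂, ω₅ }, { ω₂, ω₆ }, { ω₃, ω₄ }, { ω₃, ω₅ }, { ω₃, ω₆ }, { ω₄, ω₅ }, { ω₄, ω₆ }, { ω₅, ω₆ }, { ω₁, ω₂, ω₃ }, { ω₁, ω₂, ω₄ }, { ω₁, ω₂, ω₅ }, { ω₁, ω₂, ω₆ }, { ω₁, ω₃, ω₄ }, { ω₁, ω₃, ω₅ }, { ω₁, ω₃, ω₆ }, { ω₁, ω₄, ω₅ }, { ω₁, ω₄, ω₆ }, { ω₁, ω₅, ω₆ }, { ω₂, ω₃, ω₄ }, { ω₂, ω₃, ω₅ }, { ω₂, ω₃, ω₆ }, { ω₂, ω₄, ω₅ }, { ω₂, ω₄, ω₆ }, { ω₂, ω₅, ω₆ }, { ω₃, ω₄, ω₅ }, { ω₃, ω₄, ω₆ }, { ω₃, ω₅, ω₆ }, { ω₄, ω₅, ω₆ }, { ω₁, ω₂, ω₃, ω₄ }, { ω₁, ω₂, ω₃, ω₅ }, { ω₁, ω₂, ω₃, ω₆ }, { ω₁, ω₂, ω₄, ω₅ }, { ω₁, ω₂, ω₄, ω₆ }, { ω₁, ω₂, ω₅, ω₆ }, { ω₁, ω₃, ω₄, ω₅ }, { ω₁, ω₃, ω₄, ω₆ }, { ω₁, ω₃, ω₅, ω₆ }, { ω₁, ω₄, ω₅, ω₆ }, { ω₂, ω₃, ω₄, ω₅ }, { ω₂, ω₃, ω₄, ω₆ }, { ω₂, ω₃, ω₅, ω₆ }, { ω₂, ω₄, ω₅, ω₆ }, { ω₃, ω₄, ω₅, ω₆ }, { ω₁, ω₂, ω₃, ω₄, ω₅ }, { ω₁, ω₂, ω₃, ω₄, ω₆ }, { ω₁, ω₂, ω₃, ω₅, ω₆ }, { ω₁, ω₂, ω₄, ω₅, ω₆ }, { ω₁, ω₃, ω₄, ω₅, ω₆ }, { ω₂, ω₃, ω₄, ω₅, ω₆ }, X }

Working:
Take S₀ = 𝒜 ∪ {∅, X} = { ∅, { ω₁, ω₃ }, { ω₂, ω₃ }, { ω₁, ω₅, ω₆ }, { ω₁, ω₃, ω₄, ω₆ }, X }.
Iteration 1. New:
  { ω₂, ω₅ }  = { ω₁, ω₃, ω₄, ω₆ }ᶜ
  { ω₁, ω₂, ω₃ }  = { ω₂, ω₃ } ∪ { ω₁, ω₃ }
  { ω₂, ω₃, ω₄ }  = { ω₁, ω₅, ω₆ }ᶜ
  { ω₁, ω₃, ω₅, ω₆ }  = { ω₁, ω₅, ω₆ } ∪ { ω₁, ω₃ }
  { ω₁, ω₄, ω₅, ω₆ }  = { ω₂, ω₃ }ᶜ
  { ω₂, ω₄, ω₅, ω₆ }  = { ω₁, ω₃ }ᶜ
  { ω₁, ω₂, ω₃, ω₄, ω₆ }  = { ω₂, ω₃ } ∪ { ω₁, ω₃, ω₄, ω₆ }
  { ω₁, ω₂, ω₃, ω₅, ω₆ }  = { ω₂, ω₃ } ∪ { ω₁, ω₅, ω₆ }
  { ω₁, ω₃, ω₄, ω₅, ω₆ }  = { ω₁, ω₅, ω₆ } ∪ { ω₁, ω₃, ω₄, ω₆ }
  — 15 sets.
Iteration 2 (12 new):
  { ω₂ }  = { ω₁, ω₃, ω₄, ω₅, ω₆ }ᶜ
  { ω₄ }  = { ω₁, ω₂, ω₃, ω₅, ω₆ }ᶜ
  { ω₅ }  = { ω₁, ω₂, ω₃, ω₄, ω₆ }ᶜ
  { ω₂, ω₄ }  = { ω₁, ω₃, ω₅, ω₆ }ᶜ
  { ω₂, ω₃, ω₅ }  = { ω₂, ω₅ } ∪ { ω₂, ω₃ }
  { ω₄, ω₅, ω₆ }  = { ω₁, ω₂, ω₃ }ᶜ
  { ω₁, ω₂, ω₃, ω₄ }  = { ω₂, ω₃, ω₄ } ∪ { ω₁, ω₂, ω₃ }
  { ω₁, ω₂, ω₃, ω₅ }  = { ω₂, ω₅ } ∪ { ω₁, ω₂, ω₃ }
  { ω₁, ω₂, ω₅, ω₆ }  = { ω₂, ω₅ } ∪ { ω₁, ω₅, ω₆ }
  { ω₂, ω₃, ω₄, ω₅ }  = { ω₂, ω₅ } ∪ { ω₂, ω₃, ω₄ }
  { ω₁, ω₂, ω₄, ω₅, ω₆ }  = { ω₂, ω₅ } ∪ { ω₁, ω₄, ω₅, ω₆ }
  { ω₂, ω₃, ω₄, ω₅, ω₆ }  = { ω₂, ω₃, ω₄ } ∪ { ω₂, ω₄, ω₅, ω₆ }
  — 27 sets.
Iteration 3: 12 new —
  { ω₁ }  = { ω₂, ω₃, ω₄, ω₅, ω₆ }ᶜ
  { ω₃ }  = { ω₁, ω₂, ω₄, ω₅, ω₆ }ᶜ
  { ω₁, ω₆ }  = { ω₂, ω₃, ω₄, ω₅ }ᶜ
  { ω₃, ω₄ }  = { ω₁, ω₂, ω₅, ω₆ }ᶜ
  { ω₄, ω₅ }  = { ω₅ } ∪ { ω₄ }
  { ω₄, ω₆ }  = { ω₁, ω₂, ω₃, ω₅ }ᶜ
  { ω₅, ω₆ }  = { ω₁, ω₂, ω₃, ω₄ }ᶜ
  { ω₁, ω₃, ω₄ }  = { ω₁, ω₃ } ∪ { ω₄ }
  { ω₁, ω₃, ω₅ }  = { ω₁, ω₃ } ∪ { ω₅ }
  { ω₁, ω₄, ω₆ }  = { ω₂, ω₃, ω₅ }ᶜ
  { ω₂, ω₄, ω₅ }  = { ω₂, ω₅ } ∪ { ω₂, ω₄ }
  { ω₁, ω₂, ω₃, ω₄, ω₅ }  = { ω₂, ω₅ } ∪ { ω₁, ω₂, ω₃, ω₄ }
  — 39 sets.
Iteration 4: +22 →
  { ω₆ }  = { ω₁, ω₂, ω₃, ω₄, ω₅ }ᶜ
  { ω₁, ω₂ }  = { ω₂ } ∪ { ω₁ }
  { ω₁, ω₄ }  = { ω₄ } ∪ { ω₁ }
  { ω₁, ω₅ }  = { ω₁ } ∪ { ω₅ }
  { ω₃, ω₅ }  = { ω₃ } ∪ { ω₅ }
  { ω₁, ω₂, ω₄ }  = { ω₁ } ∪ { ω₂, ω₄ }
  { ω₁, ω₂, ω₅ }  = { ω₁ } ∪ { ω₂, ω₅ }
  { ω₁, ω₂, ω₆ }  = { ω₁, ω₆ } ∪ { ω₂ }
  { ω₁, ω₃, ω₆ }  = { ω₂, ω₄, ω₅ }ᶜ
  { ω₁, ω₄, ω₅ }  = { ω₄, ω₅ } ∪ { ω₁ }
  { ω₂, ω₄, ω₆ }  = { ω₁, ω₃, ω₅ }ᶜ
  { ω₂, ω₅, ω₆ }  = { ω₁, ω₃, ω₄ }ᶜ
  { ω₃, ω₄, ω₅ }  = { ω₃, ω₄ } ∪ { ω₄, ω₅ }
  { ω₃, ω₄, ω₆ }  = { ω₃, ω₄ } ∪ { ω₄, ω₆ }
  { ω₃, ω₅, ω₆ }  = { ω₃ } ∪ { ω₅, ω₆ }
  { ω₁, ω₂, ω₃, ω₆ }  = { ω₄, ω₅ }ᶜ
  { ω₁, ω₂, ω₄, ω₅ }  = { ω₂, ω₄, ω₅ } ∪ { ω₁ }
  { ω₁, ω₂, ω₄, ω₆ }  = { ω₁, ω₆ } ∪ { ω₂, ω₄ }
  { ω₁, ω₃, ω₄, ω₅ }  = { ω₃, ω₄ } ∪ { ω₁, ω₃, ω₅ }
  { ω₂, ω₃, ω₄, ω₆ }  = { ω₂, ω₃ } ∪ { ω₄, ω₆ }
  { ω₂, ω₃, ω₅, ω₆ }  = { ω₂, ω₃ } ∪ { ω₅, ω₆ }
  { ω₃, ω₄, ω₅, ω₆ }  = { ω₃, ω₄ } ∪ { ω₄, ω₅, ω₆ }
  — 61 sets.
Iteration 5 adds 3:
  { ω₂, ω₆ }  = { ω₁, ω₃, ω₄, ω₅ }ᶜ
  { ω₃, ω₆ }  = { ω₁, ω₂, ω₄, ω₅ }ᶜ
  { ω₂, ω₃, ω₆ }  = { ω₁, ω₄, ω₅ }ᶜ
  — 64 sets.
Iteration 6: already closed under ᶜ and ∪.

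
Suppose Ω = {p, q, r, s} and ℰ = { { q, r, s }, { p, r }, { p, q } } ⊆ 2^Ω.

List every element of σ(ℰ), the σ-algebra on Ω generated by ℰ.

Initial family (5 sets): { ∅, { p, q }, { p, r }, { q, r, s }, Ω }.
Pass 1 adds 4:
  { p }  = ᶜ of { q, r, s }
  { q, s }  = ᶜ of { p, r }
  { r, s }  = ᶜ of { p, q }
  { p, q, r }  = { p, q } ∪ { p, r }
  — 9 sets.
Pass 2: +3 →
  { s }  = ᶜ of { p, q, r }
  { p, q, s }  = { p, q } ∪ { q, s }
  { p, r, s }  = { r, s } ∪ { p, r }
  — 12 sets.
Pass 3: +3 →
  { q }  = ᶜ of { p, r, s }
  { r }  = ᶜ of { p, q, s }
  { p, s }  = { s } ∪ { p }
  — 15 sets.
Pass 4: +1 →
  { q, r }  = ᶜ of { p, s }
  — 16 sets.
Pass 5: stable.

Therefore σ(ℰ) = { ∅, { p }, { q }, { r }, { s }, { p, q }, { p, r }, { p, s }, { q, r }, { q, s }, { r, s }, { p, q, r }, { p, q, s }, { p, r, s }, { q, r, s }, Ω } (|σ(ℰ)| = 16).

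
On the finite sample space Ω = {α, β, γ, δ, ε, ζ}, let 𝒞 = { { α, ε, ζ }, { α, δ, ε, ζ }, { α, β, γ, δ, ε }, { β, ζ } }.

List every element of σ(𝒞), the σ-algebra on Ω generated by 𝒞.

|σ(𝒞)| = 32.  σ(𝒞) = { ∅, { β }, { γ }, { δ }, { ζ }, { α, ε }, { β, γ }, { β, δ }, { β, ζ }, { γ, δ }, { γ, ζ }, { δ, ζ }, { α, β, ε }, { α, γ, ε }, { α, δ, ε }, { α, ε, ζ }, { β, γ, δ }, { β, γ, ζ }, { β, δ, ζ }, { γ, δ, ζ }, { α, β, γ, ε }, { α, β, δ, ε }, { α, β, ε, ζ }, { α, γ, δ, ε }, { α, γ, ε, ζ }, { α, δ, ε, ζ }, { β, γ, δ, ζ }, { α, β, γ, δ, ε }, { α, β, γ, ε, ζ }, { α, β, δ, ε, ζ }, { α, γ, δ, ε, ζ }, Ω }

Derivation:
Begin from { ∅, { β, ζ }, { α, ε, ζ }, { α, δ, ε, ζ }, { α, β, γ, δ, ε }, Ω } (that is, 𝒞 plus ∅ and Ω).
Iteration 1. New:
  { ζ }  = Ω∖{ α, β, γ, δ, ε }
  { β, γ }  = Ω∖{ α, δ, ε, ζ }
  { β, γ, δ }  = Ω∖{ α, ε, ζ }
  { α, β, ε, ζ }  = { α, ε, ζ } ∪ { β, ζ }
  { α, γ, δ, ε }  = Ω∖{ β, ζ }
  { α, β, δ, ε, ζ }  = { α, δ, ε, ζ } ∪ { β, ζ }
  (now 12)
Iteration 2 (6 new):
  { γ }  = Ω∖{ α, β, δ, ε, ζ }
  { γ, δ }  = Ω∖{ α, β, ε, ζ }
  { β, γ, ζ }  = { β, ζ } ∪ { β, γ }
  { β, γ, δ, ζ }  = { β, γ, δ } ∪ { β, ζ }
  { α, β, γ, ε, ζ }  = { β, γ } ∪ { α, ε, ζ }
  { α, γ, δ, ε, ζ }  = { α, δ, ε, ζ } ∪ { α, γ, δ, ε }
  (now 18)
Iteration 3 (7 new):
  { β }  = Ω∖{ α, γ, δ, ε, ζ }
  { δ }  = Ω∖{ α, β, γ, ε, ζ }
  { α, ε }  = Ω∖{ β, γ, δ, ζ }
  { γ, ζ }  = { γ } ∪ { ζ }
  { α, δ, ε }  = Ω∖{ β, γ, ζ }
  { γ, δ, ζ }  = { γ, δ } ∪ { ζ }
  { α, γ, ε, ζ }  = { γ } ∪ { α, ε, ζ }
  (now 25)
Iteration 4: +7 →
  { β, δ }  = Ω∖{ α, γ, ε, ζ }
  { δ, ζ }  = { ζ } ∪ { δ }
  { α, β, ε }  = Ω∖{ γ, δ, ζ }
  { α, γ, ε }  = { γ } ∪ { α, ε }
  { β, δ, ζ }  = { β, ζ } ∪ { δ }
  { α, β, γ, ε }  = { β, γ } ∪ { α, ε }
  { α, β, δ, ε }  = Ω∖{ γ, ζ }
  (now 32)
Iteration 5 adds nothing — fixpoint reached.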